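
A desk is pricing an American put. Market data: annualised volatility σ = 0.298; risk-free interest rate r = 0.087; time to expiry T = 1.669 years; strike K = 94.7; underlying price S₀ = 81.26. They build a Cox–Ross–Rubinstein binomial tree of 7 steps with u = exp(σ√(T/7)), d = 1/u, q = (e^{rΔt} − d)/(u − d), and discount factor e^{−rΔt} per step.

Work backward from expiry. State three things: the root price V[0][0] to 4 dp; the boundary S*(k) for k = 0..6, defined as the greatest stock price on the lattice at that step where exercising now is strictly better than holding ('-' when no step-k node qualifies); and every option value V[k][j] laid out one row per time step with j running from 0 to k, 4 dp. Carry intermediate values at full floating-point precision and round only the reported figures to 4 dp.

price = 16.0021
boundary = - 70.2558 60.7418 70.2558 60.7418 70.2558 81.2600
tree:
16.0021
24.4442 9.3044
33.9582 15.3710 4.4054
42.1838 24.4442 8.1011 1.3716
49.2955 33.9582 14.4187 2.9372 0.0671
55.4442 42.1838 24.4442 6.2853 0.1475 0.0000
60.7602 49.2955 33.9582 13.4400 0.3241 0.0000 0.0000
65.3563 55.4442 42.1838 24.4442 0.7122 0.0000 0.0000 0.0000

Δt=0.23843, u=1.15663, d=0.86458, q=0.53545, disc=e^(-rΔt)=0.97947
k=7 terminal: V=max(K-S,0) → 65.3563 55.4442 42.1838 24.4442 0.7122 0.0000 0.0000 0.0000
k=6: j=0 S=33.9398 intr=60.7602 cont=58.8160 V=60.7602[EX]; j=1 S=45.4045 intr=49.2955 cont=47.3514 V=49.2955[EX]; j=2 S=60.7418 intr=33.9582 cont=32.0140 V=33.9582[EX]; j=3 S=81.2600 intr=13.4400 cont=11.4958 V=13.4400[EX]; j=4 S=108.7091 intr=0.0000 cont=0.3241 V=0.3241[hold]; j=5 S=145.4304 intr=0.0000 cont=0.0000 V=0.0000[hold]; j=6 S=194.5558 intr=0.0000 cont=0.0000 V=0.0000[hold]  S*(6)=81.2600
k=5: j=0 S=39.2558 intr=55.4442 cont=53.5000 V=55.4442[EX]; j=1 S=52.5162 intr=42.1838 cont=40.2397 V=42.1838[EX]; j=2 S=70.2558 intr=24.4442 cont=22.5000 V=24.4442[EX]; j=3 S=93.9878 intr=0.7122 cont=6.2853 V=6.2853[hold]; j=4 S=125.7363 intr=0.0000 cont=0.1475 V=0.1475[hold]; j=5 S=168.2092 intr=0.0000 cont=0.0000 V=0.0000[hold]  S*(5)=70.2558
k=4: j=0 S=45.4045 intr=49.2955 cont=47.3514 V=49.2955[EX]; j=1 S=60.7418 intr=33.9582 cont=32.0140 V=33.9582[EX]; j=2 S=81.2600 intr=13.4400 cont=14.4187 V=14.4187[hold]; j=3 S=108.7091 intr=0.0000 cont=2.9372 V=2.9372[hold]; j=4 S=145.4304 intr=0.0000 cont=0.0671 V=0.0671[hold]  S*(4)=60.7418
k=3: j=0 S=52.5162 intr=42.1838 cont=40.2397 V=42.1838[EX]; j=1 S=70.2558 intr=24.4442 cont=23.0133 V=24.4442[EX]; j=2 S=93.9878 intr=0.7122 cont=8.1011 V=8.1011[hold]; j=3 S=125.7363 intr=0.0000 cont=1.3716 V=1.3716[hold]  S*(3)=70.2558
k=2: j=0 S=60.7418 intr=33.9582 cont=32.0140 V=33.9582[EX]; j=1 S=81.2600 intr=13.4400 cont=15.3710 V=15.3710[hold]; j=2 S=108.7091 intr=0.0000 cont=4.4054 V=4.4054[hold]  S*(2)=60.7418
k=1: j=0 S=70.2558 intr=24.4442 cont=23.5128 V=24.4442[EX]; j=1 S=93.9878 intr=0.7122 cont=9.3044 V=9.3044[hold]  S*(1)=70.2558
k=0: j=0 S=81.2600 intr=13.4400 cont=16.0021 V=16.0021[hold]  S*(0)=-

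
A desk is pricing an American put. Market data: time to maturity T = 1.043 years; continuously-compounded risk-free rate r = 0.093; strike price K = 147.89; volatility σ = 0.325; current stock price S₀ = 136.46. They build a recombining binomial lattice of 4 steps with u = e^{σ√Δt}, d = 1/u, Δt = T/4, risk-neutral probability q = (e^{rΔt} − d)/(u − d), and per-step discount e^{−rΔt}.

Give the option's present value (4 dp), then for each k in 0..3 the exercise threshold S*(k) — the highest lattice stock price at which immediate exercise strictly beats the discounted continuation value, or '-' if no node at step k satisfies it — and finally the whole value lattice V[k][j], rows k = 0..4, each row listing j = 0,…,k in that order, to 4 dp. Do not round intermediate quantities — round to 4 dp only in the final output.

Δt=0.26075  u=1.18052  d=0.84708  q=0.53222  discount=0.97604
step 4 (expiry): payoffs max(K−S,0) = 77.6299 49.9733 11.4300 0.0000 0.0000
step 3: (k=3,j=0): S=82.9436, (K−S)⁺=64.9464, hold=61.4033 ⇒ V=64.9464 exercise | (k=3,j=1): S=115.5929, (K−S)⁺=32.2971, hold=28.7539 ⇒ V=32.2971 exercise | (k=3,j=2): S=161.0941, (K−S)⁺=0.0000, hold=5.2186 ⇒ V=5.2186 continue | (k=3,j=3): S=224.5060, (K−S)⁺=0.0000, hold=0.0000 ⇒ V=0.0000 continue  boundary S*=115.5929
step 2: (k=2,j=0): S=97.9167, (K−S)⁺=49.9733, hold=46.4301 ⇒ V=49.9733 exercise | (k=2,j=1): S=136.4600, (K−S)⁺=11.4300, hold=17.4569 ⇒ V=17.4569 continue | (k=2,j=2): S=190.1751, (K−S)⁺=0.0000, hold=2.3827 ⇒ V=2.3827 continue  boundary S*=97.9167
step 1: (k=1,j=0): S=115.5929, (K−S)⁺=32.2971, hold=31.8847 ⇒ V=32.2971 exercise | (k=1,j=1): S=161.0941, (K−S)⁺=0.0000, hold=9.2080 ⇒ V=9.2080 continue  boundary S*=115.5929
step 0: (k=0,j=0): S=136.4600, (K−S)⁺=11.4300, hold=19.5293 ⇒ V=19.5293 continue  boundary S*=-

price = 19.5293
boundary = - 115.5929 97.9167 115.5929
tree:
19.5293
32.2971 9.2080
49.9733 17.4569 2.3827
64.9464 32.2971 5.2186 0.0000
77.6299 49.9733 11.4300 0.0000 0.0000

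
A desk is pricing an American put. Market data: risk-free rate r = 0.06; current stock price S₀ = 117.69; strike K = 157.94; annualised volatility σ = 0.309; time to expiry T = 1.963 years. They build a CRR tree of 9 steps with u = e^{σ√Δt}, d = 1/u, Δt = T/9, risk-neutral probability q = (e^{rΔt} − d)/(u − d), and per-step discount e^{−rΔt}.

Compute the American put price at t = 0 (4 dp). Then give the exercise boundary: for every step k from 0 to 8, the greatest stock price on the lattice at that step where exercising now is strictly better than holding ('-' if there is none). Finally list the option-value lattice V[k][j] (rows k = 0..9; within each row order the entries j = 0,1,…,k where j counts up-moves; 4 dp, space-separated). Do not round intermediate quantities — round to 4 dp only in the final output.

price = 42.0399
boundary = - 101.8747 88.1847 101.8747 88.1847 101.8747 117.6900 101.8747 117.6900
tree:
42.0399
56.0653 29.6227
69.7553 41.3827 19.0657
81.6056 56.0653 28.3157 10.6525
91.8635 69.7553 40.6391 17.1824 4.6407
100.7429 81.6056 56.0653 26.8370 8.3309 1.2077
108.4291 91.8635 69.7553 40.2500 14.6163 2.4944 0.0000
115.0824 100.7429 81.6056 56.0653 24.8383 5.1521 0.0000 0.0000
120.8417 108.4291 91.8635 69.7553 40.2500 10.6415 0.0000 0.0000 0.0000
125.8270 115.0824 100.7429 81.6056 56.0653 21.9795 0.0000 0.0000 0.0000 0.0000

params: Δt=0.21811 u=1.15524 d=0.86562 q=0.50947 e^(-rΔt)=0.98700
t_9 payoffs: 125.8270 115.0824 100.7429 81.6056 56.0653 21.9795 0.0000 0.0000 0.0000 0.0000
t_8: node(8,0) S=37.0983 payoff=120.8417 vs cont=118.7882 → 120.8417 [stop]  node(8,1) S=49.5109 payoff=108.4291 vs cont=106.3757 → 108.4291 [stop]  node(8,2) S=66.0765 payoff=91.8635 vs cont=89.8101 → 91.8635 [stop]  node(8,3) S=88.1847 payoff=69.7553 vs cont=67.7019 → 69.7553 [stop]  node(8,4) S=117.6900 payoff=40.2500 vs cont=38.1966 → 40.2500 [stop]  node(8,5) S=157.0673 payoff=0.8727 vs cont=10.6415 → 10.6415 [wait]  node(8,6) S=209.6198 payoff=0.0000 vs cont=0.0000 → 0.0000 [wait]  node(8,7) S=279.7555 payoff=0.0000 vs cont=0.0000 → 0.0000 [wait]  node(8,8) S=373.3576 payoff=0.0000 vs cont=0.0000 → 0.0000 [wait]  ⇒ S*(8)=117.6900
t_7: node(7,0) S=42.8576 payoff=115.0824 vs cont=113.0290 → 115.0824 [stop]  node(7,1) S=57.1971 payoff=100.7429 vs cont=98.6895 → 100.7429 [stop]  node(7,2) S=76.3344 payoff=81.6056 vs cont=79.5522 → 81.6056 [stop]  node(7,3) S=101.8747 payoff=56.0653 vs cont=54.0118 → 56.0653 [stop]  node(7,4) S=135.9605 payoff=21.9795 vs cont=24.8383 → 24.8383 [wait]  node(7,5) S=181.4509 payoff=0.0000 vs cont=5.1521 → 5.1521 [wait]  node(7,6) S=242.1617 payoff=0.0000 vs cont=0.0000 → 0.0000 [wait]  node(7,7) S=323.1854 payoff=0.0000 vs cont=0.0000 → 0.0000 [wait]  ⇒ S*(7)=101.8747
t_6: node(6,0) S=49.5109 payoff=108.4291 vs cont=106.3757 → 108.4291 [stop]  node(6,1) S=66.0765 payoff=91.8635 vs cont=89.8101 → 91.8635 [stop]  node(6,2) S=88.1847 payoff=69.7553 vs cont=67.7019 → 69.7553 [stop]  node(6,3) S=117.6900 payoff=40.2500 vs cont=39.6341 → 40.2500 [stop]  node(6,4) S=157.0673 payoff=0.8727 vs cont=14.6163 → 14.6163 [wait]  node(6,5) S=209.6198 payoff=0.0000 vs cont=2.4944 → 2.4944 [wait]  node(6,6) S=279.7555 payoff=0.0000 vs cont=0.0000 → 0.0000 [wait]  ⇒ S*(6)=117.6900
t_5: node(5,0) S=57.1971 payoff=100.7429 vs cont=98.6895 → 100.7429 [stop]  node(5,1) S=76.3344 payoff=81.6056 vs cont=79.5522 → 81.6056 [stop]  node(5,2) S=101.8747 payoff=56.0653 vs cont=54.0118 → 56.0653 [stop]  node(5,3) S=135.9605 payoff=21.9795 vs cont=26.8370 → 26.8370 [wait]  node(5,4) S=181.4509 payoff=0.0000 vs cont=8.3309 → 8.3309 [wait]  node(5,5) S=242.1617 payoff=0.0000 vs cont=1.2077 → 1.2077 [wait]  ⇒ S*(5)=101.8747
t_4: node(4,0) S=66.0765 payoff=91.8635 vs cont=89.8101 → 91.8635 [stop]  node(4,1) S=88.1847 payoff=69.7553 vs cont=67.7019 → 69.7553 [stop]  node(4,2) S=117.6900 payoff=40.2500 vs cont=40.6391 → 40.6391 [wait]  node(4,3) S=157.0673 payoff=0.8727 vs cont=17.1824 → 17.1824 [wait]  node(4,4) S=209.6198 payoff=0.0000 vs cont=4.6407 → 4.6407 [wait]  ⇒ S*(4)=88.1847
t_3: node(3,0) S=76.3344 payoff=81.6056 vs cont=79.5522 → 81.6056 [stop]  node(3,1) S=101.8747 payoff=56.0653 vs cont=54.2075 → 56.0653 [stop]  node(3,2) S=135.9605 payoff=21.9795 vs cont=28.3157 → 28.3157 [wait]  node(3,3) S=181.4509 payoff=0.0000 vs cont=10.6525 → 10.6525 [wait]  ⇒ S*(3)=101.8747
t_2: node(2,0) S=88.1847 payoff=69.7553 vs cont=67.7019 → 69.7553 [stop]  node(2,1) S=117.6900 payoff=40.2500 vs cont=41.3827 → 41.3827 [wait]  node(2,2) S=157.0673 payoff=0.8727 vs cont=19.0657 → 19.0657 [wait]  ⇒ S*(2)=88.1847
t_1: node(1,0) S=101.8747 payoff=56.0653 vs cont=54.5814 → 56.0653 [stop]  node(1,1) S=135.9605 payoff=21.9795 vs cont=29.6227 → 29.6227 [wait]  ⇒ S*(1)=101.8747
t_0: node(0,0) S=117.6900 payoff=40.2500 vs cont=42.0399 → 42.0399 [wait]  ⇒ S*(0)=-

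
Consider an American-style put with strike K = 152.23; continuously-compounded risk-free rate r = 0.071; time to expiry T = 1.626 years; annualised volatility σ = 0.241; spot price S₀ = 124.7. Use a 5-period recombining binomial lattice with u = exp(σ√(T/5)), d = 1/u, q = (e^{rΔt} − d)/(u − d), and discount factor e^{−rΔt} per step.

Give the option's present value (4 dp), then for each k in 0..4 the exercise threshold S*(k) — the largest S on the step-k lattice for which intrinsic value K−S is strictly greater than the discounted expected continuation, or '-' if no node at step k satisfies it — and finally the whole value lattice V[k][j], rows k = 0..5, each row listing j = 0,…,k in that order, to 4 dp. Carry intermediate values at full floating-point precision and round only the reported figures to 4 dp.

Δt=0.32520  u=1.14733  d=0.87159  q=0.55041  discount=0.97718
step 5 (expiry): payoffs max(K−S,0) = 89.5060 69.6630 43.5424 9.1585 0.0000 0.0000
step 4: (k=4,j=0): S=71.9648, (K−S)⁺=80.2652, hold=76.7906 ⇒ V=80.2652 exercise | (k=4,j=1): S=94.7313, (K−S)⁺=57.4987, hold=54.0241 ⇒ V=57.4987 exercise | (k=4,j=2): S=124.7000, (K−S)⁺=27.5300, hold=24.0554 ⇒ V=27.5300 exercise | (k=4,j=3): S=164.1495, (K−S)⁺=0.0000, hold=4.0236 ⇒ V=4.0236 continue | (k=4,j=4): S=216.0791, (K−S)⁺=0.0000, hold=0.0000 ⇒ V=0.0000 continue  boundary S*=124.7000
step 3: (k=3,j=0): S=82.5670, (K−S)⁺=69.6630, hold=66.1884 ⇒ V=69.6630 exercise | (k=3,j=1): S=108.6876, (K−S)⁺=43.5424, hold=40.0678 ⇒ V=43.5424 exercise | (k=3,j=2): S=143.0715, (K−S)⁺=9.1585, hold=14.2589 ⇒ V=14.2589 continue | (k=3,j=3): S=188.3329, (K−S)⁺=0.0000, hold=1.7677 ⇒ V=1.7677 continue  boundary S*=108.6876
step 2: (k=2,j=0): S=94.7313, (K−S)⁺=57.4987, hold=54.0241 ⇒ V=57.4987 exercise | (k=2,j=1): S=124.7000, (K−S)⁺=27.5300, hold=26.7986 ⇒ V=27.5300 exercise | (k=2,j=2): S=164.1495, (K−S)⁺=0.0000, hold=7.2151 ⇒ V=7.2151 continue  boundary S*=124.7000
step 1: (k=1,j=0): S=108.6876, (K−S)⁺=43.5424, hold=40.0678 ⇒ V=43.5424 exercise | (k=1,j=1): S=143.0715, (K−S)⁺=9.1585, hold=15.9754 ⇒ V=15.9754 continue  boundary S*=108.6876
step 0: (k=0,j=0): S=124.7000, (K−S)⁺=27.5300, hold=27.7218 ⇒ V=27.7218 continue  boundary S*=-

price = 27.7218
boundary = - 108.6876 124.7000 108.6876 124.7000
tree:
27.7218
43.5424 15.9754
57.4987 27.5300 7.2151
69.6630 43.5424 14.2589 1.7677
80.2652 57.4987 27.5300 4.0236 0.0000
89.5060 69.6630 43.5424 9.1585 0.0000 0.0000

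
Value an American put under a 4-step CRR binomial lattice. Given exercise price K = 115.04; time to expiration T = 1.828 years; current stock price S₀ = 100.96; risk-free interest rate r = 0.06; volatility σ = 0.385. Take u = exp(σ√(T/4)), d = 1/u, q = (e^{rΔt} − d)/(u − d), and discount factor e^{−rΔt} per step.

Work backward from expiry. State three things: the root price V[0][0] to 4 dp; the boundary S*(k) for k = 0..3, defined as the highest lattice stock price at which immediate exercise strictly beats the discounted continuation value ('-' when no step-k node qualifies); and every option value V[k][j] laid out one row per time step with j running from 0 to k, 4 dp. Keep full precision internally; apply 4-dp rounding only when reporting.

price = 24.7862
boundary = - - 59.9908 77.8246
tree:
24.7862
37.8012 12.5487
55.0492 21.8654 3.4926
68.7964 37.2154 7.0125 0.0000
79.3933 55.0492 14.0800 0.0000 0.0000

Δt=0.45700  u=1.29728  d=0.77085  q=0.48811  discount=0.97295
step 4 (expiry): payoffs max(K−S,0) = 79.3933 55.0492 14.0800 0.0000 0.0000
step 3: (k=3,j=0): S=46.2436, (K−S)⁺=68.7964, hold=65.6848 ⇒ V=68.7964 exercise | (k=3,j=1): S=77.8246, (K−S)⁺=37.2154, hold=34.1039 ⇒ V=37.2154 exercise | (k=3,j=2): S=130.9730, (K−S)⁺=0.0000, hold=7.0125 ⇒ V=7.0125 continue | (k=3,j=3): S=220.4178, (K−S)⁺=0.0000, hold=0.0000 ⇒ V=0.0000 continue  boundary S*=77.8246
step 2: (k=2,j=0): S=59.9908, (K−S)⁺=55.0492, hold=51.9377 ⇒ V=55.0492 exercise | (k=2,j=1): S=100.9600, (K−S)⁺=14.0800, hold=21.8654 ⇒ V=21.8654 continue | (k=2,j=2): S=169.9082, (K−S)⁺=0.0000, hold=3.4926 ⇒ V=3.4926 continue  boundary S*=59.9908
step 1: (k=1,j=0): S=77.8246, (K−S)⁺=37.2154, hold=37.8012 ⇒ V=37.8012 continue | (k=1,j=1): S=130.9730, (K−S)⁺=0.0000, hold=12.5487 ⇒ V=12.5487 continue  boundary S*=-
step 0: (k=0,j=0): S=100.9600, (K−S)⁺=14.0800, hold=24.7862 ⇒ V=24.7862 continue  boundary S*=-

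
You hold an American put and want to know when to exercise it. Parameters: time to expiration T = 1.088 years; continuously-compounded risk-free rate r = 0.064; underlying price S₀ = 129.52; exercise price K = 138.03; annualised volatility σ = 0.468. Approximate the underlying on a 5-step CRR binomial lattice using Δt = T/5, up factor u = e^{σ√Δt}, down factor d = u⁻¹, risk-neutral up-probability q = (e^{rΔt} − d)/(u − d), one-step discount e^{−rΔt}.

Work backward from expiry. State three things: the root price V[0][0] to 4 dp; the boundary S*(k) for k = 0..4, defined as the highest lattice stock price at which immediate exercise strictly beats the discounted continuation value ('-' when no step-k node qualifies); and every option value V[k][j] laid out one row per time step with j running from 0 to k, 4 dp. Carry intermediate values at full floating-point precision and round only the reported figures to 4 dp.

Δt=0.21760  u=1.24397  d=0.80388  q=0.47750  discount=0.98617
step 5 (expiry): payoffs max(K−S,0) = 94.5509 70.7473 33.9120 0.0000 0.0000 0.0000
step 4: (k=4,j=0): S=54.0869, (K−S)⁺=83.9431, hold=82.0342 ⇒ V=83.9431 exercise | (k=4,j=1): S=83.6979, (K−S)⁺=54.3321, hold=52.4232 ⇒ V=54.3321 exercise | (k=4,j=2): S=129.5200, (K−S)⁺=8.5100, hold=17.4739 ⇒ V=17.4739 continue | (k=4,j=3): S=200.4284, (K−S)⁺=0.0000, hold=0.0000 ⇒ V=0.0000 continue | (k=4,j=4): S=310.1570, (K−S)⁺=0.0000, hold=0.0000 ⇒ V=0.0000 continue  boundary S*=83.6979
step 3: (k=3,j=0): S=67.2827, (K−S)⁺=70.7473, hold=68.8384 ⇒ V=70.7473 exercise | (k=3,j=1): S=104.1180, (K−S)⁺=33.9120, hold=36.2242 ⇒ V=36.2242 continue | (k=3,j=2): S=161.1195, (K−S)⁺=0.0000, hold=9.0038 ⇒ V=9.0038 continue | (k=3,j=3): S=249.3276, (K−S)⁺=0.0000, hold=0.0000 ⇒ V=0.0000 continue  boundary S*=67.2827
step 2: (k=2,j=0): S=83.6979, (K−S)⁺=54.3321, hold=53.5120 ⇒ V=54.3321 exercise | (k=2,j=1): S=129.5200, (K−S)⁺=8.5100, hold=22.9051 ⇒ V=22.9051 continue | (k=2,j=2): S=200.4284, (K−S)⁺=0.0000, hold=4.6394 ⇒ V=4.6394 continue  boundary S*=83.6979
step 1: (k=1,j=0): S=104.1180, (K−S)⁺=33.9120, hold=38.7818 ⇒ V=38.7818 continue | (k=1,j=1): S=161.1195, (K−S)⁺=0.0000, hold=13.9870 ⇒ V=13.9870 continue  boundary S*=-
step 0: (k=0,j=0): S=129.5200, (K−S)⁺=8.5100, hold=26.5696 ⇒ V=26.5696 continue  boundary S*=-

price = 26.5696
boundary = - - 83.6979 67.2827 83.6979
tree:
26.5696
38.7818 13.9870
54.3321 22.9051 4.6394
70.7473 36.2242 9.0038 0.0000
83.9431 54.3321 17.4739 0.0000 0.0000
94.5509 70.7473 33.9120 0.0000 0.0000 0.0000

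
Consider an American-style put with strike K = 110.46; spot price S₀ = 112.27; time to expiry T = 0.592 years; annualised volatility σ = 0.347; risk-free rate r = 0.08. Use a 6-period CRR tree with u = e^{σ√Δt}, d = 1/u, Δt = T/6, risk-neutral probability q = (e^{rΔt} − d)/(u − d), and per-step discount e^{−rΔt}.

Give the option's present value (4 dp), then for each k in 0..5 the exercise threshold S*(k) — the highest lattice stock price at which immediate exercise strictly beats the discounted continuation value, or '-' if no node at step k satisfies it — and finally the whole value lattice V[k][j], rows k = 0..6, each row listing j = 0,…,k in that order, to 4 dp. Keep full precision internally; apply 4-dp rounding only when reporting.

price = 8.6813
boundary = - - - 80.9568 90.2797 80.9568
tree:
8.6813
13.6203 4.0531
20.5562 7.1434 1.1359
29.5032 12.2475 2.3320 0.0000
37.8634 20.1803 4.7878 0.0000 0.0000
45.3602 29.5032 9.8295 0.0000 0.0000 0.0000
52.0829 37.8634 20.1803 0.0000 0.0000 0.0000 0.0000

Δt=0.09867, u=1.11516, d=0.89673, q=0.50906, disc=e^(-rΔt)=0.99214
k=6 terminal: V=max(K-S,0) → 52.0829 37.8634 20.1803 0.0000 0.0000 0.0000 0.0000
k=5: j=0 S=65.0998 intr=45.3602 cont=44.4917 V=45.3602[EX]; j=1 S=80.9568 intr=29.5032 cont=28.6347 V=29.5032[EX]; j=2 S=100.6762 intr=9.7838 cont=9.8295 V=9.8295[hold]; j=3 S=125.1989 intr=0.0000 cont=0.0000 V=0.0000[hold]; j=4 S=155.6948 intr=0.0000 cont=0.0000 V=0.0000[hold]; j=5 S=193.6189 intr=0.0000 cont=0.0000 V=0.0000[hold]  S*(5)=80.9568
k=4: j=0 S=72.5966 intr=37.8634 cont=36.9949 V=37.8634[EX]; j=1 S=90.2797 intr=20.1803 cont=19.3349 V=20.1803[EX]; j=2 S=112.2700 intr=0.0000 cont=4.7878 V=4.7878[hold]; j=3 S=139.6167 intr=0.0000 cont=0.0000 V=0.0000[hold]; j=4 S=173.6245 intr=0.0000 cont=0.0000 V=0.0000[hold]  S*(4)=90.2797
k=3: j=0 S=80.9568 intr=29.5032 cont=28.6347 V=29.5032[EX]; j=1 S=100.6762 intr=9.7838 cont=12.2475 V=12.2475[hold]; j=2 S=125.1989 intr=0.0000 cont=2.3320 V=2.3320[hold]; j=3 S=155.6948 intr=0.0000 cont=0.0000 V=0.0000[hold]  S*(3)=80.9568
k=2: j=0 S=90.2797 intr=20.1803 cont=20.5562 V=20.5562[hold]; j=1 S=112.2700 intr=0.0000 cont=7.1434 V=7.1434[hold]; j=2 S=139.6167 intr=0.0000 cont=1.1359 V=1.1359[hold]  S*(2)=-
k=1: j=0 S=100.6762 intr=9.7838 cont=13.6203 V=13.6203[hold]; j=1 S=125.1989 intr=0.0000 cont=4.0531 V=4.0531[hold]  S*(1)=-
k=0: j=0 S=112.2700 intr=0.0000 cont=8.6813 V=8.6813[hold]  S*(0)=-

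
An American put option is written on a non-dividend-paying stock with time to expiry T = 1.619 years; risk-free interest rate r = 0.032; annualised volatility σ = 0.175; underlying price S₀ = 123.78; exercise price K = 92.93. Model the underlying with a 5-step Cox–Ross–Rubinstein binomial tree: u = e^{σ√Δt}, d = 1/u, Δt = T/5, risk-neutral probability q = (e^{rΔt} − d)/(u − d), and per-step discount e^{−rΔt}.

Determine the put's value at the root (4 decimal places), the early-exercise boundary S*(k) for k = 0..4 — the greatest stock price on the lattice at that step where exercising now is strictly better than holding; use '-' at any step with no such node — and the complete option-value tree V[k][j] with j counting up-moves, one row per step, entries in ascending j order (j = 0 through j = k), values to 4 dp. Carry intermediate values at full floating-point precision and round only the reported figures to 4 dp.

price = 0.5818
boundary = - - - - 83.1114
tree:
0.5818
1.1840 0.0534
2.4036 0.1143 0.0000
4.8656 0.2443 0.0000 0.0000
9.8186 0.5221 0.0000 0.0000 0.0000
17.6962 1.1162 0.0000 0.0000 0.0000 0.0000

Δt=0.32380  u=1.10471  d=0.90522  q=0.52734  discount=0.98969
step 5 (expiry): payoffs max(K−S,0) = 17.6962 1.1162 0.0000 0.0000 0.0000 0.0000
step 4: (k=4,j=0): S=83.1114, (K−S)⁺=9.8186, hold=8.8607 ⇒ V=9.8186 exercise | (k=4,j=1): S=101.4275, (K−S)⁺=0.0000, hold=0.5221 ⇒ V=0.5221 continue | (k=4,j=2): S=123.7800, (K−S)⁺=0.0000, hold=0.0000 ⇒ V=0.0000 continue | (k=4,j=3): S=151.0586, (K−S)⁺=0.0000, hold=0.0000 ⇒ V=0.0000 continue | (k=4,j=4): S=184.3488, (K−S)⁺=0.0000, hold=0.0000 ⇒ V=0.0000 continue  boundary S*=83.1114
step 3: (k=3,j=0): S=91.8138, (K−S)⁺=1.1162, hold=4.8656 ⇒ V=4.8656 continue | (k=3,j=1): S=112.0477, (K−S)⁺=0.0000, hold=0.2443 ⇒ V=0.2443 continue | (k=3,j=2): S=136.7407, (K−S)⁺=0.0000, hold=0.0000 ⇒ V=0.0000 continue | (k=3,j=3): S=166.8756, (K−S)⁺=0.0000, hold=0.0000 ⇒ V=0.0000 continue  boundary S*=-
step 2: (k=2,j=0): S=101.4275, (K−S)⁺=0.0000, hold=2.4036 ⇒ V=2.4036 continue | (k=2,j=1): S=123.7800, (K−S)⁺=0.0000, hold=0.1143 ⇒ V=0.1143 continue | (k=2,j=2): S=151.0586, (K−S)⁺=0.0000, hold=0.0000 ⇒ V=0.0000 continue  boundary S*=-
step 1: (k=1,j=0): S=112.0477, (K−S)⁺=0.0000, hold=1.1840 ⇒ V=1.1840 continue | (k=1,j=1): S=136.7407, (K−S)⁺=0.0000, hold=0.0534 ⇒ V=0.0534 continue  boundary S*=-
step 0: (k=0,j=0): S=123.7800, (K−S)⁺=0.0000, hold=0.5818 ⇒ V=0.5818 continue  boundary S*=-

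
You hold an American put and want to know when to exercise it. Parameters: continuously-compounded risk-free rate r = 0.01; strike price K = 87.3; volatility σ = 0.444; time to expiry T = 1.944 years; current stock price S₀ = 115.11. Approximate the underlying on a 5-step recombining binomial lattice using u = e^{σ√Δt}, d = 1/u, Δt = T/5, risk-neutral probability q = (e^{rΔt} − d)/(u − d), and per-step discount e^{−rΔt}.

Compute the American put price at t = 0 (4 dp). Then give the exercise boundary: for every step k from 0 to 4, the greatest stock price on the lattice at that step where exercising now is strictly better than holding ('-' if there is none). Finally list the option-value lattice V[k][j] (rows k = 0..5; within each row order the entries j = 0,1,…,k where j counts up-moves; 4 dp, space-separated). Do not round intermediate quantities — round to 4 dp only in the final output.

params: Δt=0.38880 u=1.31897 d=0.75817 q=0.43817 e^(-rΔt)=0.99612
t_5 payoffs: 58.4638 37.1341 0.0273 0.0000 0.0000 0.0000
t_4: node(4,0) S=38.0341 payoff=49.2659 vs cont=48.9271 → 49.2659 [stop]  node(4,1) S=66.1673 payoff=21.1327 vs cont=20.7939 → 21.1327 [stop]  node(4,2) S=115.1100 payoff=0.0000 vs cont=0.0153 → 0.0153 [wait]  node(4,3) S=200.2547 payoff=0.0000 vs cont=0.0000 → 0.0000 [wait]  node(4,4) S=348.3794 payoff=0.0000 vs cont=0.0000 → 0.0000 [wait]  ⇒ S*(4)=66.1673
t_3: node(3,0) S=50.1659 payoff=37.1341 vs cont=36.7954 → 37.1341 [stop]  node(3,1) S=87.2727 payoff=0.0273 vs cont=11.8335 → 11.8335 [wait]  node(3,2) S=151.8266 payoff=0.0000 vs cont=0.0086 → 0.0086 [wait]  node(3,3) S=264.1299 payoff=0.0000 vs cont=0.0000 → 0.0000 [wait]  ⇒ S*(3)=50.1659
t_2: node(2,0) S=66.1673 payoff=21.1327 vs cont=25.9470 → 25.9470 [wait]  node(2,1) S=115.1100 payoff=0.0000 vs cont=6.6264 → 6.6264 [wait]  node(2,2) S=200.2547 payoff=0.0000 vs cont=0.0048 → 0.0048 [wait]  ⇒ S*(2)=-
t_1: node(1,0) S=87.2727 payoff=0.0273 vs cont=17.4134 → 17.4134 [wait]  node(1,1) S=151.8266 payoff=0.0000 vs cont=3.7105 → 3.7105 [wait]  ⇒ S*(1)=-
t_0: node(0,0) S=115.1100 payoff=0.0000 vs cont=11.3649 → 11.3649 [wait]  ⇒ S*(0)=-

price = 11.3649
boundary = - - - 50.1659 66.1673
tree:
11.3649
17.4134 3.7105
25.9470 6.6264 0.0048
37.1341 11.8335 0.0086 0.0000
49.2659 21.1327 0.0153 0.0000 0.0000
58.4638 37.1341 0.0273 0.0000 0.0000 0.0000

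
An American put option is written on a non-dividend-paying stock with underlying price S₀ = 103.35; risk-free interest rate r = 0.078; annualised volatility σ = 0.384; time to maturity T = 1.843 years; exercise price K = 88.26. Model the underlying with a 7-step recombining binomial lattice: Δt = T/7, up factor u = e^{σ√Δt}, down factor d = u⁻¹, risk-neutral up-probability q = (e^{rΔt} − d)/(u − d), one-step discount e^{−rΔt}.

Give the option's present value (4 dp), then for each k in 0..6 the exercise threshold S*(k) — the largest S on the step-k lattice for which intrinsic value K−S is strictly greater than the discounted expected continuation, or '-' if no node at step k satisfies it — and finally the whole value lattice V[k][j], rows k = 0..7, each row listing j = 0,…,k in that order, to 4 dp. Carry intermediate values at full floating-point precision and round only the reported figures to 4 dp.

Δt=0.26329, u=1.21779, d=0.82116, q=0.50321, disc=e^(-rΔt)=0.97967
k=7 terminal: V=max(K-S,0) → 62.2398 49.6719 31.0337 3.3930 0.0000 0.0000 0.0000 0.0000
k=6: j=0 S=31.6870 intr=56.5730 cont=54.7789 V=56.5730[EX]; j=1 S=46.9921 intr=41.2679 cont=39.4739 V=41.2679[EX]; j=2 S=69.6895 intr=18.5705 cont=16.7764 V=18.5705[EX]; j=3 S=103.3500 intr=0.0000 cont=1.6513 V=1.6513[hold]; j=4 S=153.2687 intr=0.0000 cont=0.0000 V=0.0000[hold]; j=5 S=227.2985 intr=0.0000 cont=0.0000 V=0.0000[hold]; j=6 S=337.0851 intr=0.0000 cont=0.0000 V=0.0000[hold]  S*(6)=69.6895
k=5: j=0 S=38.5881 intr=49.6719 cont=47.8779 V=49.6719[EX]; j=1 S=57.2263 intr=31.0337 cont=29.2396 V=31.0337[EX]; j=2 S=84.8670 intr=3.3930 cont=9.8521 V=9.8521[hold]; j=3 S=125.8583 intr=0.0000 cont=0.8037 V=0.8037[hold]; j=4 S=186.6487 intr=0.0000 cont=0.0000 V=0.0000[hold]; j=5 S=276.8012 intr=0.0000 cont=0.0000 V=0.0000[hold]  S*(5)=57.2263
k=4: j=0 S=46.9921 intr=41.2679 cont=39.4739 V=41.2679[EX]; j=1 S=69.6895 intr=18.5705 cont=19.9607 V=19.9607[hold]; j=2 S=103.3500 intr=0.0000 cont=5.1911 V=5.1911[hold]; j=3 S=153.2687 intr=0.0000 cont=0.3911 V=0.3911[hold]; j=4 S=227.2985 intr=0.0000 cont=0.0000 V=0.0000[hold]  S*(4)=46.9921
k=3: j=0 S=57.2263 intr=31.0337 cont=29.9250 V=31.0337[EX]; j=1 S=84.8670 intr=3.3930 cont=12.2738 V=12.2738[hold]; j=2 S=125.8583 intr=0.0000 cont=2.7193 V=2.7193[hold]; j=3 S=186.6487 intr=0.0000 cont=0.1904 V=0.1904[hold]  S*(3)=57.2263
k=2: j=0 S=69.6895 intr=18.5705 cont=21.1545 V=21.1545[hold]; j=1 S=103.3500 intr=0.0000 cont=7.3141 V=7.3141[hold]; j=2 S=153.2687 intr=0.0000 cont=1.4173 V=1.4173[hold]  S*(2)=-
k=1: j=0 S=84.8670 intr=3.3930 cont=13.9014 V=13.9014[hold]; j=1 S=125.8583 intr=0.0000 cont=4.2584 V=4.2584[hold]  S*(1)=-
k=0: j=0 S=103.3500 intr=0.0000 cont=8.8650 V=8.8650[hold]  S*(0)=-

price = 8.8650
boundary = - - - 57.2263 46.9921 57.2263 69.6895
tree:
8.8650
13.9014 4.2584
21.1545 7.3141 1.4173
31.0337 12.2738 2.7193 0.1904
41.2679 19.9607 5.1911 0.3911 0.0000
49.6719 31.0337 9.8521 0.8037 0.0000 0.0000
56.5730 41.2679 18.5705 1.6513 0.0000 0.0000 0.0000
62.2398 49.6719 31.0337 3.3930 0.0000 0.0000 0.0000 0.0000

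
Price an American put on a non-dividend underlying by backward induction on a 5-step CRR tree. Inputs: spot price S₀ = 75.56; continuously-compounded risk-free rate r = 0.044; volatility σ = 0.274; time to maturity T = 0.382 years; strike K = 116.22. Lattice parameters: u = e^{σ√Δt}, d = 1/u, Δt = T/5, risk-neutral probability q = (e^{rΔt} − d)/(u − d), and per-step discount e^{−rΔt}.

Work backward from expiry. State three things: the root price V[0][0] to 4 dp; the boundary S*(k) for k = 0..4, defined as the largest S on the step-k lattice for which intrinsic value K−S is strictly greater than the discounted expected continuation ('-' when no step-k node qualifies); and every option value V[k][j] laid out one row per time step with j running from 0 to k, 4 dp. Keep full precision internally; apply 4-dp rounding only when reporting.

Δt=0.07640  u=1.07868  d=0.92706  q=0.50328  discount=0.99664
step 5 (expiry): payoffs max(K−S,0) = 64.4789 56.0170 46.1712 34.7152 21.3856 5.8760
step 4: (k=4,j=0): S=55.8119, (K−S)⁺=60.4081, hold=60.0181 ⇒ V=60.4081 exercise | (k=4,j=1): S=64.9395, (K−S)⁺=51.2805, hold=50.8904 ⇒ V=51.2805 exercise | (k=4,j=2): S=75.5600, (K−S)⁺=40.6600, hold=40.2700 ⇒ V=40.6600 exercise | (k=4,j=3): S=87.9174, (K−S)⁺=28.3026, hold=27.9126 ⇒ V=28.3026 exercise | (k=4,j=4): S=102.2957, (K−S)⁺=13.9243, hold=13.5343 ⇒ V=13.9243 exercise  boundary S*=102.2957
step 3: (k=3,j=0): S=60.2030, (K−S)⁺=56.0170, hold=55.6270 ⇒ V=56.0170 exercise | (k=3,j=1): S=70.0488, (K−S)⁺=46.1712, hold=45.7812 ⇒ V=46.1712 exercise | (k=3,j=2): S=81.5048, (K−S)⁺=34.7152, hold=34.3252 ⇒ V=34.7152 exercise | (k=3,j=3): S=94.8344, (K−S)⁺=21.3856, hold=20.9956 ⇒ V=21.3856 exercise  boundary S*=94.8344
step 2: (k=2,j=0): S=64.9395, (K−S)⁺=51.2805, hold=50.8904 ⇒ V=51.2805 exercise | (k=2,j=1): S=75.5600, (K−S)⁺=40.6600, hold=40.2700 ⇒ V=40.6600 exercise | (k=2,j=2): S=87.9174, (K−S)⁺=28.3026, hold=27.9126 ⇒ V=28.3026 exercise  boundary S*=87.9174
step 1: (k=1,j=0): S=70.0488, (K−S)⁺=46.1712, hold=45.7812 ⇒ V=46.1712 exercise | (k=1,j=1): S=81.5048, (K−S)⁺=34.7152, hold=34.3252 ⇒ V=34.7152 exercise  boundary S*=81.5048
step 0: (k=0,j=0): S=75.5600, (K−S)⁺=40.6600, hold=40.2700 ⇒ V=40.6600 exercise  boundary S*=75.5600

price = 40.6600
boundary = 75.5600 81.5048 87.9174 94.8344 102.2957
tree:
40.6600
46.1712 34.7152
51.2805 40.6600 28.3026
56.0170 46.1712 34.7152 21.3856
60.4081 51.2805 40.6600 28.3026 13.9243
64.4789 56.0170 46.1712 34.7152 21.3856 5.8760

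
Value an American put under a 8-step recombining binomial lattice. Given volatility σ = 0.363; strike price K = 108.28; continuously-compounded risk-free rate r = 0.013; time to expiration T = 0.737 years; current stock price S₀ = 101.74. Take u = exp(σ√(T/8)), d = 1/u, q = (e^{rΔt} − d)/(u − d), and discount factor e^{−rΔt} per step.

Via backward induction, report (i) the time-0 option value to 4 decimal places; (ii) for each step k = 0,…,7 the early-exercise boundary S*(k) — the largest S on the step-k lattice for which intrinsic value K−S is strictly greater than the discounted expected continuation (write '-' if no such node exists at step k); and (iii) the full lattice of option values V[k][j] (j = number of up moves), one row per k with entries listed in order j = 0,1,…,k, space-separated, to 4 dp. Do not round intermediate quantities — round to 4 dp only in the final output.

params: Δt=0.09212 u=1.11648 d=0.89567 q=0.47791 e^(-rΔt)=0.99880
t_8 payoffs: 66.1401 55.7517 42.8024 26.6608 6.5400 0.0000 0.0000 0.0000 0.0000
t_7: node(7,0) S=47.0482 payoff=61.2318 vs cont=61.1021 → 61.2318 [stop]  node(7,1) S=58.6466 payoff=49.6334 vs cont=49.5038 → 49.6334 [stop]  node(7,2) S=73.1042 payoff=35.1758 vs cont=35.0462 → 35.1758 [stop]  node(7,3) S=91.1259 payoff=17.1541 vs cont=17.0245 → 17.1541 [stop]  node(7,4) S=113.5904 payoff=0.0000 vs cont=3.4104 → 3.4104 [wait]  node(7,5) S=141.5927 payoff=0.0000 vs cont=0.0000 → 0.0000 [wait]  node(7,6) S=176.4983 payoff=0.0000 vs cont=0.0000 → 0.0000 [wait]  node(7,7) S=220.0088 payoff=0.0000 vs cont=0.0000 → 0.0000 [wait]  ⇒ S*(7)=91.1259
t_6: node(6,0) S=52.5283 payoff=55.7517 vs cont=55.6221 → 55.7517 [stop]  node(6,1) S=65.4776 payoff=42.8024 vs cont=42.6728 → 42.8024 [stop]  node(6,2) S=81.6192 payoff=26.6608 vs cont=26.5312 → 26.6608 [stop]  node(6,3) S=101.7400 payoff=6.5400 vs cont=10.5731 → 10.5731 [wait]  node(6,4) S=126.8210 payoff=0.0000 vs cont=1.7784 → 1.7784 [wait]  node(6,5) S=158.0850 payoff=0.0000 vs cont=0.0000 → 0.0000 [wait]  node(6,6) S=197.0563 payoff=0.0000 vs cont=0.0000 → 0.0000 [wait]  ⇒ S*(6)=81.6192
t_5: node(5,0) S=58.6466 payoff=49.6334 vs cont=49.5038 → 49.6334 [stop]  node(5,1) S=73.1042 payoff=35.1758 vs cont=35.0462 → 35.1758 [stop]  node(5,2) S=91.1259 payoff=17.1541 vs cont=18.9496 → 18.9496 [wait]  node(5,3) S=113.5904 payoff=0.0000 vs cont=6.3624 → 6.3624 [wait]  node(5,4) S=141.5927 payoff=0.0000 vs cont=0.9274 → 0.9274 [wait]  node(5,5) S=176.4983 payoff=0.0000 vs cont=0.0000 → 0.0000 [wait]  ⇒ S*(5)=73.1042
t_4: node(4,0) S=65.4776 payoff=42.8024 vs cont=42.6728 → 42.8024 [stop]  node(4,1) S=81.6192 payoff=26.6608 vs cont=27.3883 → 27.3883 [wait]  node(4,2) S=101.7400 payoff=6.5400 vs cont=12.9186 → 12.9186 [wait]  node(4,3) S=126.8210 payoff=0.0000 vs cont=3.7604 → 3.7604 [wait]  node(4,4) S=158.0850 payoff=0.0000 vs cont=0.4836 → 0.4836 [wait]  ⇒ S*(4)=65.4776
t_3: node(3,0) S=73.1042 payoff=35.1758 vs cont=35.3934 → 35.3934 [wait]  node(3,1) S=91.1259 payoff=17.1541 vs cont=20.4486 → 20.4486 [wait]  node(3,2) S=113.5904 payoff=0.0000 vs cont=8.5316 → 8.5316 [wait]  node(3,3) S=141.5927 payoff=0.0000 vs cont=2.1918 → 2.1918 [wait]  ⇒ S*(3)=-
t_2: node(2,0) S=81.6192 payoff=26.6608 vs cont=28.2173 → 28.2173 [wait]  node(2,1) S=101.7400 payoff=6.5400 vs cont=14.7357 → 14.7357 [wait]  node(2,2) S=126.8210 payoff=0.0000 vs cont=5.4951 → 5.4951 [wait]  ⇒ S*(2)=-
t_1: node(1,0) S=91.1259 payoff=17.1541 vs cont=21.7482 → 21.7482 [wait]  node(1,1) S=113.5904 payoff=0.0000 vs cont=10.3072 → 10.3072 [wait]  ⇒ S*(1)=-
t_0: node(0,0) S=101.7400 payoff=6.5400 vs cont=16.2609 → 16.2609 [wait]  ⇒ S*(0)=-

price = 16.2609
boundary = - - - - 65.4776 73.1042 81.6192 91.1259
tree:
16.2609
21.7482 10.3072
28.2173 14.7357 5.4951
35.3934 20.4486 8.5316 2.1918
42.8024 27.3883 12.9186 3.7604 0.4836
49.6334 35.1758 18.9496 6.3624 0.9274 0.0000
55.7517 42.8024 26.6608 10.5731 1.7784 0.0000 0.0000
61.2318 49.6334 35.1758 17.1541 3.4104 0.0000 0.0000 0.0000
66.1401 55.7517 42.8024 26.6608 6.5400 0.0000 0.0000 0.0000 0.0000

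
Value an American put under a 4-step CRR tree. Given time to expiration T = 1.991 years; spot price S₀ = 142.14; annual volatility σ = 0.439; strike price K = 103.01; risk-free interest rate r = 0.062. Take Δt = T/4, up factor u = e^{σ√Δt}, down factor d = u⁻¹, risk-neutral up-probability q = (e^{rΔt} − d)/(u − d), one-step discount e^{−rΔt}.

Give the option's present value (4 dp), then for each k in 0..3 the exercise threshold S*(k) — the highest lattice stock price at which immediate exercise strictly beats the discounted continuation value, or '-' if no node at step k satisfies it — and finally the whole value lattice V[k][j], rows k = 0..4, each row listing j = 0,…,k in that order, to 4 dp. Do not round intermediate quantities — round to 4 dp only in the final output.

price = 11.1213
boundary = - - - 56.1289
tree:
11.1213
18.5897 3.5366
30.1676 6.9208 0.0000
46.8811 13.5436 0.0000 0.0000
61.8309 26.5038 0.0000 0.0000 0.0000

Δt=0.49775  u=1.36304  d=0.73365  q=0.47298  discount=0.96961
step 4 (expiry): payoffs max(K−S,0) = 61.8309 26.5038 0.0000 0.0000 0.0000
step 3: (k=3,j=0): S=56.1289, (K−S)⁺=46.8811, hold=43.7507 ⇒ V=46.8811 exercise | (k=3,j=1): S=104.2813, (K−S)⁺=0.0000, hold=13.5436 ⇒ V=13.5436 continue | (k=3,j=2): S=193.7431, (K−S)⁺=0.0000, hold=0.0000 ⇒ V=0.0000 continue | (k=3,j=3): S=359.9533, (K−S)⁺=0.0000, hold=0.0000 ⇒ V=0.0000 continue  boundary S*=56.1289
step 2: (k=2,j=0): S=76.5062, (K−S)⁺=26.5038, hold=30.1676 ⇒ V=30.1676 continue | (k=2,j=1): S=142.1400, (K−S)⁺=0.0000, hold=6.9208 ⇒ V=6.9208 continue | (k=2,j=2): S=264.0804, (K−S)⁺=0.0000, hold=0.0000 ⇒ V=0.0000 continue  boundary S*=-
step 1: (k=1,j=0): S=104.2813, (K−S)⁺=0.0000, hold=18.5897 ⇒ V=18.5897 continue | (k=1,j=1): S=193.7431, (K−S)⁺=0.0000, hold=3.5366 ⇒ V=3.5366 continue  boundary S*=-
step 0: (k=0,j=0): S=142.1400, (K−S)⁺=0.0000, hold=11.1213 ⇒ V=11.1213 continue  boundary S*=-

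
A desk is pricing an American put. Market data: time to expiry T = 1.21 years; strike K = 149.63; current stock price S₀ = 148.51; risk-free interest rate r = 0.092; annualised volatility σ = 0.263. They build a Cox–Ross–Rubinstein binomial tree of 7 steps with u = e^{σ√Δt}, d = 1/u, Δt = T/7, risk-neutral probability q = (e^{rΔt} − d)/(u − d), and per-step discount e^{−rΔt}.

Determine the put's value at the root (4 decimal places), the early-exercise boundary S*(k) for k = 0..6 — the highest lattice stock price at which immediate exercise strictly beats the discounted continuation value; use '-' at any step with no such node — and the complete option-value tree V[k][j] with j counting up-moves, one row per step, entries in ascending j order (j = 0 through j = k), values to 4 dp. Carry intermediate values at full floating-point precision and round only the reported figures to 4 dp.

Δt=0.17286, u=1.11555, d=0.89642, q=0.54584, disc=e^(-rΔt)=0.98422
k=7 terminal: V=max(K-S,0) → 80.5520 63.6662 42.6527 16.5025 0.0000 0.0000 0.0000 0.0000
k=6: j=0 S=77.0598 intr=72.5702 cont=70.2095 V=72.5702[EX]; j=1 S=95.8967 intr=53.7333 cont=51.3726 V=53.7333[EX]; j=2 S=119.3383 intr=30.2917 cont=27.9310 V=30.2917[EX]; j=3 S=148.5100 intr=1.1200 cont=7.3765 V=7.3765[hold]; j=4 S=184.8126 intr=0.0000 cont=0.0000 V=0.0000[hold]; j=5 S=229.9893 intr=0.0000 cont=0.0000 V=0.0000[hold]; j=6 S=286.2092 intr=0.0000 cont=0.0000 V=0.0000[hold]  S*(6)=119.3383
k=5: j=0 S=85.9638 intr=63.6662 cont=61.3054 V=63.6662[EX]; j=1 S=106.9773 intr=42.6527 cont=40.2919 V=42.6527[EX]; j=2 S=133.1275 intr=16.5025 cont=17.5030 V=17.5030[hold]; j=3 S=165.6699 intr=0.0000 cont=3.2972 V=3.2972[hold]; j=4 S=206.1672 intr=0.0000 cont=0.0000 V=0.0000[hold]; j=5 S=256.5639 intr=0.0000 cont=0.0000 V=0.0000[hold]  S*(5)=106.9773
k=4: j=0 S=95.8967 intr=53.7333 cont=51.3726 V=53.7333[EX]; j=1 S=119.3383 intr=30.2917 cont=28.4685 V=30.2917[EX]; j=2 S=148.5100 intr=1.1200 cont=9.5950 V=9.5950[hold]; j=3 S=184.8126 intr=0.0000 cont=1.4738 V=1.4738[hold]; j=4 S=229.9893 intr=0.0000 cont=0.0000 V=0.0000[hold]  S*(4)=119.3383
k=3: j=0 S=106.9773 intr=42.6527 cont=40.2919 V=42.6527[EX]; j=1 S=133.1275 intr=16.5025 cont=18.6949 V=18.6949[hold]; j=2 S=165.6699 intr=0.0000 cont=5.0807 V=5.0807[hold]; j=3 S=206.1672 intr=0.0000 cont=0.6588 V=0.6588[hold]  S*(3)=106.9773
k=2: j=0 S=119.3383 intr=30.2917 cont=29.1088 V=30.2917[EX]; j=1 S=148.5100 intr=1.1200 cont=11.0859 V=11.0859[hold]; j=2 S=184.8126 intr=0.0000 cont=2.6249 V=2.6249[hold]  S*(2)=119.3383
k=1: j=0 S=133.1275 intr=16.5025 cont=19.4958 V=19.4958[hold]; j=1 S=165.6699 intr=0.0000 cont=6.3655 V=6.3655[hold]  S*(1)=-
k=0: j=0 S=148.5100 intr=1.1200 cont=12.1342 V=12.1342[hold]  S*(0)=-

price = 12.1342
boundary = - - 119.3383 106.9773 119.3383 106.9773 119.3383
tree:
12.1342
19.4958 6.3655
30.2917 11.0859 2.6249
42.6527 18.6949 5.0807 0.6588
53.7333 30.2917 9.5950 1.4738 0.0000
63.6662 42.6527 17.5030 3.2972 0.0000 0.0000
72.5702 53.7333 30.2917 7.3765 0.0000 0.0000 0.0000
80.5520 63.6662 42.6527 16.5025 0.0000 0.0000 0.0000 0.0000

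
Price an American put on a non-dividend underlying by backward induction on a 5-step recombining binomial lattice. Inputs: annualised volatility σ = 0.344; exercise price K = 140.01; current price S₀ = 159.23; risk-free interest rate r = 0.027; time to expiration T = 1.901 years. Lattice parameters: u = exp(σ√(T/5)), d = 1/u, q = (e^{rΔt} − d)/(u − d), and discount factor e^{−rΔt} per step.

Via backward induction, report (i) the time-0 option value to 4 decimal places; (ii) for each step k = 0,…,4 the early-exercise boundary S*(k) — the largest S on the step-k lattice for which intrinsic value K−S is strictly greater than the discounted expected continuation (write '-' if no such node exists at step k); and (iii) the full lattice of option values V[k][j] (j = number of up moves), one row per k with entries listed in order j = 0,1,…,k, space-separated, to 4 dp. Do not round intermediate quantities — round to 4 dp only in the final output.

Δt=0.38020  u=1.23629  d=0.80887  q=0.47131  discount=0.98979
step 5 (expiry): payoffs max(K−S,0) = 84.8746 55.7409 11.2129 0.0000 0.0000 0.0000
step 4: (k=4,j=0): S=68.1631, (K−S)⁺=71.8469, hold=70.4170 ⇒ V=71.8469 exercise | (k=4,j=1): S=104.1807, (K−S)⁺=35.8293, hold=34.3994 ⇒ V=35.8293 exercise | (k=4,j=2): S=159.2300, (K−S)⁺=0.0000, hold=5.8676 ⇒ V=5.8676 continue | (k=4,j=3): S=243.3676, (K−S)⁺=0.0000, hold=0.0000 ⇒ V=0.0000 continue | (k=4,j=4): S=371.9637, (K−S)⁺=0.0000, hold=0.0000 ⇒ V=0.0000 continue  boundary S*=104.1807
step 3: (k=3,j=0): S=84.2691, (K−S)⁺=55.7409, hold=54.3110 ⇒ V=55.7409 exercise | (k=3,j=1): S=128.7971, (K−S)⁺=11.2129, hold=21.4863 ⇒ V=21.4863 continue | (k=3,j=2): S=196.8538, (K−S)⁺=0.0000, hold=3.0705 ⇒ V=3.0705 continue | (k=3,j=3): S=300.8719, (K−S)⁺=0.0000, hold=0.0000 ⇒ V=0.0000 continue  boundary S*=84.2691
step 2: (k=2,j=0): S=104.1807, (K−S)⁺=35.8293, hold=39.1920 ⇒ V=39.1920 continue | (k=2,j=1): S=159.2300, (K−S)⁺=0.0000, hold=12.6759 ⇒ V=12.6759 continue | (k=2,j=2): S=243.3676, (K−S)⁺=0.0000, hold=1.6067 ⇒ V=1.6067 continue  boundary S*=-
step 1: (k=1,j=0): S=128.7971, (K−S)⁺=11.2129, hold=26.4220 ⇒ V=26.4220 continue | (k=1,j=1): S=196.8538, (K−S)⁺=0.0000, hold=7.3827 ⇒ V=7.3827 continue  boundary S*=-
step 0: (k=0,j=0): S=159.2300, (K−S)⁺=0.0000, hold=17.2704 ⇒ V=17.2704 continue  boundary S*=-

price = 17.2704
boundary = - - - 84.2691 104.1807
tree:
17.2704
26.4220 7.3827
39.1920 12.6759 1.6067
55.7409 21.4863 3.0705 0.0000
71.8469 35.8293 5.8676 0.0000 0.0000
84.8746 55.7409 11.2129 0.0000 0.0000 0.0000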